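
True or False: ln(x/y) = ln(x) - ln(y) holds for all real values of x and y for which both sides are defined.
Claim: ln(x/y) = ln(x) - ln(y).
Reasoning: Both sides are simultaneously defined only when x, y > 0. Write x = e^p, y = e^q. Then x/y = e^(p-q), so ln(x/y) = p - q = ln(x) - ln(y).
So the two sides agree for all real values of x and y for which both sides are defined.

Conclusion: True.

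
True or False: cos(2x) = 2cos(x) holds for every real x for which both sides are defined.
False.

Claim: cos(2x) = 2cos(x).
Test a specific point where both sides are defined: x = π/3.
LHS = cos(2x) ≈ -0.5000
RHS = 2cos(x) ≈ 1.0000
Since -0.5000 ≠ 1.0000, the equation fails at this point, so it cannot hold for every real x for which both sides are defined.
The correct double-angle formula is cos(2x) = cos²x - sin²x.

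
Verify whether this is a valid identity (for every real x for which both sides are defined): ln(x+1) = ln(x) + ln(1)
No, this is NOT an identity.

Claim: ln(x+1) = ln(x) + ln(1).
Test a specific point where both sides are defined: x = 2.
LHS = ln(x+1) ≈ 1.0986
RHS = ln(x) + ln(1) ≈ 0.6931
Since 1.0986 ≠ 0.6931, the equation fails at this point, so it cannot hold for every real x for which both sides are defined.
ln(1) = 0, so the right side is just ln(x), which differs from ln(x+1).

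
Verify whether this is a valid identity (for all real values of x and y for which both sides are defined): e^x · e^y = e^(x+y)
Yes, this is an identity.

Claim: e^x · e^y = e^(x+y).
Reasoning: This is the law of exponents for a common base: multiplying powers adds exponents. E.g. from the series, (Σ x^j/j!)(Σ y^k/k!) = Σ_m (Σ_{j+k=m} x^j y^k/(j!k!)) = Σ_m (x+y)^m/m! by the binomial theorem.
So the two sides agree for all real values of x and y for which both sides are defined.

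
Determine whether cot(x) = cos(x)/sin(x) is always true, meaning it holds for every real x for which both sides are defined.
Yes, this is an identity.

Claim: cot(x) = cos(x)/sin(x).
Reasoning: cot(x) is defined as 1/tan(x) = 1/(sin(x)/cos(x)) = cos(x)/sin(x), wherever sin(x) ≠ 0.
So the two sides agree for every real x for which both sides are defined.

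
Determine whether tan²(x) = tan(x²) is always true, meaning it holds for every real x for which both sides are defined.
Claim: tan²(x) = tan(x²).
Test a specific point where both sides are defined: x = 2π/3.
LHS = tan²(x) ≈ 3.0000
RHS = tan(x²) ≈ 2.9590
Since 3.0000 ≠ 2.9590, the equation fails at this point, so it cannot hold for every real x for which both sides are defined.
tan²(x) means (tan x)², squaring the output; tan(x²) squares the input. These are different functions.

Conclusion: No, this is NOT an identity.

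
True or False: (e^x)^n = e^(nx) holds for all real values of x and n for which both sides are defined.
Claim: (e^x)^n = e^(nx).
Reasoning: e^x is a positive real number, and for a positive base B and real exponent n, B^n = e^(n·ln B). With B = e^x, ln B = x, so (e^x)^n = e^(n·x).
So the two sides agree for all real values of x and n for which both sides are defined.

Conclusion: True.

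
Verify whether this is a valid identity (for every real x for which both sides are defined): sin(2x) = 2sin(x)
Claim: sin(2x) = 2sin(x).
Test a specific point where both sides are defined: x = -π/6.
LHS = sin(2x) ≈ -0.8660
RHS = 2sin(x) ≈ -1.0000
Since -0.8660 ≠ -1.0000, the equation fails at this point, so it cannot hold for every real x for which both sides are defined.
The correct double-angle formula is sin(2x) = 2sin(x)cos(x).

Conclusion: No, this is NOT an identity.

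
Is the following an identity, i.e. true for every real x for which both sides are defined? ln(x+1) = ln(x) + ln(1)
Claim: ln(x+1) = ln(x) + ln(1).
Test a specific point where both sides are defined: x = 3.
LHS = ln(x+1) ≈ 1.3863
RHS = ln(x) + ln(1) ≈ 1.0986
Since 1.3863 ≠ 1.0986, the equation fails at this point, so it cannot hold for every real x for which both sides are defined.
ln(1) = 0, so the right side is just ln(x), which differs from ln(x+1).

Conclusion: No, this is NOT an identity.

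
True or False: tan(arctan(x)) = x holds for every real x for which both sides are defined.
True.

Claim: tan(arctan(x)) = x.
Reasoning: For every real x, arctan(x) is by definition the angle in (-π/2, π/2) whose tangent equals x. Taking the tangent of that angle returns x.
So the two sides agree for every real x for which both sides are defined.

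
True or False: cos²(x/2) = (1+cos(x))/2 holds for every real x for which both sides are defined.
Claim: cos²(x/2) = (1+cos(x))/2.
Reasoning: Use cos(2θ) = 2cos²θ - 1 with θ = x/2: cos(x) = 2cos²(x/2) - 1. Solving for cos²(x/2) gives (1 + cos(x))/2.
So the two sides agree for every real x for which both sides are defined.

Conclusion: True.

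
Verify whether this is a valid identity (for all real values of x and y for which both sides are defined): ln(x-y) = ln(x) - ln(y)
Claim: ln(x-y) = ln(x) - ln(y).
Test a specific point where both sides are defined: x = 5, y = 1.
LHS = ln(x-y) ≈ 1.3863
RHS = ln(x) - ln(y) ≈ 1.6094
Since 1.3863 ≠ 1.6094, the equation fails at this point, so it cannot hold for all real values of x and y for which both sides are defined.
ln(x) - ln(y) = ln(x/y), not ln(x-y).

Conclusion: No, this is NOT an identity.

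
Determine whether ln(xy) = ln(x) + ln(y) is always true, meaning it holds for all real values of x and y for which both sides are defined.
Yes, this is an identity.

Claim: ln(xy) = ln(x) + ln(y).
Reasoning: Both sides are simultaneously defined only when x, y > 0. Write x = e^p, y = e^q (p = ln x, q = ln y). Then xy = e^p · e^q = e^(p+q), so ln(xy) = p + q = ln(x) + ln(y).
So the two sides agree for all real values of x and y for which both sides are defined.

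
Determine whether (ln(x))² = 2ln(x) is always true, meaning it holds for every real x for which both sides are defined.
No, this is NOT an identity.

Claim: (ln(x))² = 2ln(x).
Test a specific point where both sides are defined: x = 5.
LHS = (ln(x))² ≈ 2.5903
RHS = 2ln(x) ≈ 3.2189
Since 2.5903 ≠ 3.2189, the equation fails at this point, so it cannot hold for every real x for which both sides are defined.
2ln(x) equals ln(x²), which is not the same as (ln x)².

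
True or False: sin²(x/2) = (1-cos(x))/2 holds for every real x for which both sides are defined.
True.

Claim: sin²(x/2) = (1-cos(x))/2.
Reasoning: Use cos(2θ) = 1 - 2sin²θ with θ = x/2: cos(x) = 1 - 2sin²(x/2). Solving for sin²(x/2) gives (1 - cos(x))/2.
So the two sides agree for every real x for which both sides are defined.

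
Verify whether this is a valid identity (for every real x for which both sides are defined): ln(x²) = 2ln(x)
Claim: ln(x²) = 2ln(x).
Reasoning: The right side requires x > 0. For x > 0, x² = (e^(ln x))² = e^(2ln x), so ln(x²) = 2ln(x). (For x < 0 the right side is undefined, so those values are outside the claim.)
So the two sides agree for every real x for which both sides are defined.

Conclusion: Yes, this is an identity.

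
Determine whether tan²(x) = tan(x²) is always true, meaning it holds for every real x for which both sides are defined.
No, this is NOT an identity.

Claim: tan²(x) = tan(x²).
Test a specific point where both sides are defined: x = π/6.
LHS = tan²(x) ≈ 0.3333
RHS = tan(x²) ≈ 0.2812
Since 0.3333 ≠ 0.2812, the equation fails at this point, so it cannot hold for every real x for which both sides are defined.
tan²(x) means (tan x)², squaring the output; tan(x²) squares the input. These are different functions.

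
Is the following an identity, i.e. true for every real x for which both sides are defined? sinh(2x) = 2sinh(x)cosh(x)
Yes, this is an identity.

Claim: sinh(2x) = 2sinh(x)cosh(x).
Reasoning: 2sinh(x)cosh(x) = 2 · (e^x - e^-x)/2 · (e^x + e^-x)/2 = (e^(2x) - e^(-2x))/2 = sinh(2x).
So the two sides agree for every real x for which both sides are defined.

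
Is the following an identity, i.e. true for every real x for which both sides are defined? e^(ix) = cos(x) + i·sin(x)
Claim: e^(ix) = cos(x) + i·sin(x).
Reasoning: Euler's formula. Expand e^(ix) = Σ (ix)^k / k!. Since i² = -1, the even-k terms are Σ (-1)^m x^(2m)/(2m)! = cos(x) and the odd-k terms are i · Σ (-1)^m x^(2m+1)/(2m+1)! = i·sin(x).
So the two sides agree for every real x for which both sides are defined.

Conclusion: Yes, this is an identity.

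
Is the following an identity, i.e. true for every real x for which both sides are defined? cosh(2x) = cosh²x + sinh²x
Claim: cosh(2x) = cosh²x + sinh²x.
Reasoning: cosh²x = (e^(2x) + 2 + e^(-2x))/4 and sinh²x = (e^(2x) - 2 + e^(-2x))/4. Adding gives (2e^(2x) + 2e^(-2x))/4 = (e^(2x) + e^(-2x))/2 = cosh(2x).
So the two sides agree for every real x for which both sides are defined.

Conclusion: Yes, this is an identity.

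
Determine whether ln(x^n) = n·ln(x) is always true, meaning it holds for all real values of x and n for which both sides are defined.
Yes, this is an identity.

Claim: ln(x^n) = n·ln(x).
Reasoning: The right side requires x > 0. For x > 0, x^n = (e^(ln x))^n = e^(n·ln x), so taking ln of both sides gives ln(x^n) = n·ln(x).
So the two sides agree for all real values of x and n for which both sides are defined.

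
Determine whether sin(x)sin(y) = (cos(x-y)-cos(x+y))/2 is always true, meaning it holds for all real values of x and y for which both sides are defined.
Claim: sin(x)sin(y) = (cos(x-y)-cos(x+y))/2.
Reasoning: cos(x-y) = cos(x)cos(y) + sin(x)sin(y) and cos(x+y) = cos(x)cos(y) - sin(x)sin(y). Subtracting, cos(x-y) - cos(x+y) = 2sin(x)sin(y); divide by 2.
So the two sides agree for all real values of x and y for which both sides are defined.

Conclusion: Yes, this is an identity.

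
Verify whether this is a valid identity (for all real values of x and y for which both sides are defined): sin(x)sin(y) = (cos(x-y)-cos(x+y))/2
Yes, this is an identity.

Claim: sin(x)sin(y) = (cos(x-y)-cos(x+y))/2.
Reasoning: cos(x-y) = cos(x)cos(y) + sin(x)sin(y) and cos(x+y) = cos(x)cos(y) - sin(x)sin(y). Subtracting, cos(x-y) - cos(x+y) = 2sin(x)sin(y); divide by 2.
So the two sides agree for all real values of x and y for which both sides are defined.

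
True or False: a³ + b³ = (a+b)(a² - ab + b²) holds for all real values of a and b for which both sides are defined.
True.

Claim: a³ + b³ = (a+b)(a² - ab + b²).
Reasoning: Expand the right side: (a+b)(a² - ab + b²) = a³ - a²b + ab² + a²b - ab² + b³ = a³ + b³ (the middle terms cancel in pairs).
So the two sides agree for all real values of a and b for which both sides are defined.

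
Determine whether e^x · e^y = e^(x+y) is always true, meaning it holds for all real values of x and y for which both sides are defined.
Yes, this is an identity.

Claim: e^x · e^y = e^(x+y).
Reasoning: This is the law of exponents for a common base: multiplying powers adds exponents. E.g. from the series, (Σ x^j/j!)(Σ y^k/k!) = Σ_m (Σ_{j+k=m} x^j y^k/(j!k!)) = Σ_m (x+y)^m/m! by the binomial theorem.
So the two sides agree for all real values of x and y for which both sides are defined.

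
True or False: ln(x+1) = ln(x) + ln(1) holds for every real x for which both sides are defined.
Claim: ln(x+1) = ln(x) + ln(1).
Test a specific point where both sides are defined: x = 2.
LHS = ln(x+1) ≈ 1.0986
RHS = ln(x) + ln(1) ≈ 0.6931
Since 1.0986 ≠ 0.6931, the equation fails at this point, so it cannot hold for every real x for which both sides are defined.
ln(1) = 0, so the right side is just ln(x), which differs from ln(x+1).

Conclusion: False.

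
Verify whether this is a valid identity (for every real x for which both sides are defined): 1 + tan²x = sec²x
Yes, this is an identity.

Claim: 1 + tan²x = sec²x.
Reasoning: Start from sin²x + cos²x = 1 and divide every term by cos²x (allowed wherever tan x and sec x are defined): tan²x + 1 = 1/cos²x = sec²x.
So the two sides agree for every real x for which both sides are defined.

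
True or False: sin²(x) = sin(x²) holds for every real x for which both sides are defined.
False.

Claim: sin²(x) = sin(x²).
Test a specific point where both sides are defined: x = π/6.
LHS = sin²(x) ≈ 0.2500
RHS = sin(x²) ≈ 0.2707
Since 0.2500 ≠ 0.2707, the equation fails at this point, so it cannot hold for every real x for which both sides are defined.
sin²(x) means (sin x)², squaring the output; sin(x²) squares the input. These are different functions.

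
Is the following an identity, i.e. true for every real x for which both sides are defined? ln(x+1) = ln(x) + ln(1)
Claim: ln(x+1) = ln(x) + ln(1).
Test a specific point where both sides are defined: x = 1.
LHS = ln(x+1) ≈ 0.6931
RHS = ln(x) + ln(1) ≈ 0.0000
Since 0.6931 ≠ 0.0000, the equation fails at this point, so it cannot hold for every real x for which both sides are defined.
ln(1) = 0, so the right side is just ln(x), which differs from ln(x+1).

Conclusion: No, this is NOT an identity.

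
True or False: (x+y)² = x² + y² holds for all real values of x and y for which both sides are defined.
Claim: (x+y)² = x² + y².
Test a specific point where both sides are defined: x = 2, y = 1/2.
LHS = (x+y)² ≈ 6.2500
RHS = x² + y² ≈ 4.2500
Since 6.2500 ≠ 4.2500, the equation fails at this point, so it cannot hold for all real values of x and y for which both sides are defined.
The correct expansion is (x+y)² = x² + 2xy + y²; the cross term 2xy is missing.

Conclusion: False.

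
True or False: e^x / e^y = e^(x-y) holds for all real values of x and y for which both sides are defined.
True.

Claim: e^x / e^y = e^(x-y).
Reasoning: 1/e^y = e^(-y), so e^x / e^y = e^x · e^(-y) = e^(x + (-y)) = e^(x-y) by the product rule for exponents.
So the two sides agree for all real values of x and y for which both sides are defined.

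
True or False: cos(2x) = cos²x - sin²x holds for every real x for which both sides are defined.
True.

Claim: cos(2x) = cos²x - sin²x.
Reasoning: Put y = x in the addition formula cos(x+y) = cos(x)cos(y) - sin(x)sin(y): cos(2x) = cos²x - sin²x.
So the two sides agree for every real x for which both sides are defined.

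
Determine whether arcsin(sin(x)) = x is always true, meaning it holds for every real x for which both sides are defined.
No, this is NOT an identity.

Claim: arcsin(sin(x)) = x.
Test a specific point where both sides are defined: x = 3π/4.
LHS = arcsin(sin(x)) ≈ 0.7854
RHS = x ≈ 2.3562
Since 0.7854 ≠ 2.3562, the equation fails at this point, so it cannot hold for every real x for which both sides are defined.
arcsin only returns values in [-π/2, π/2], so arcsin(sin(x)) = x holds only for x in that interval, not for all real x.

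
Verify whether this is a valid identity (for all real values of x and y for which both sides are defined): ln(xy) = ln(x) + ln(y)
Claim: ln(xy) = ln(x) + ln(y).
Reasoning: Both sides are simultaneously defined only when x, y > 0. Write x = e^p, y = e^q (p = ln x, q = ln y). Then xy = e^p · e^q = e^(p+q), so ln(xy) = p + q = ln(x) + ln(y).
So the two sides agree for all real values of x and y for which both sides are defined.

Conclusion: Yes, this is an identity.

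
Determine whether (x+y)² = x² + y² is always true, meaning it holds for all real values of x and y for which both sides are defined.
No, this is NOT an identity.

Claim: (x+y)² = x² + y².
Test a specific point where both sides are defined: x = 2, y = 3/2.
LHS = (x+y)² ≈ 12.2500
RHS = x² + y² ≈ 6.2500
Since 12.2500 ≠ 6.2500, the equation fails at this point, so it cannot hold for all real values of x and y for which both sides are defined.
The correct expansion is (x+y)² = x² + 2xy + y²; the cross term 2xy is missing.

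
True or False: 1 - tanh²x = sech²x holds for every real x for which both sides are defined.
True.

Claim: 1 - tanh²x = sech²x.
Reasoning: Divide cosh²x - sinh²x = 1 through by cosh²x (never zero): 1 - tanh²x = 1/cosh²x = sech²x.
So the two sides agree for every real x for which both sides are defined.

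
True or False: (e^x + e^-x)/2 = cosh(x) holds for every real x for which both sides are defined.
True.

Claim: (e^x + e^-x)/2 = cosh(x).
Reasoning: This is exactly the definition of the hyperbolic cosine: cosh(x) := (e^x + e^-x)/2.
So the two sides agree for every real x for which both sides are defined.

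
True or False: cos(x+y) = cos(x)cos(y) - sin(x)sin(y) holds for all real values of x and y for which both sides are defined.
True.

Claim: cos(x+y) = cos(x)cos(y) - sin(x)sin(y).
Reasoning: By Euler's formula e^(i(x+y)) = e^(ix)·e^(iy) = (cos x + i·sin x)(cos y + i·sin y). The real part of the left side is cos(x+y); the real part of the product is cos(x)cos(y) - sin(x)sin(y) (since i·i = -1).
So the two sides agree for all real values of x and y for which both sides are defined.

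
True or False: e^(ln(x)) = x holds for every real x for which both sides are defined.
True.

Claim: e^(ln(x)) = x.
Reasoning: For x > 0, ln(x) is by definition the exponent p such that e^p = x. Raising e to that exponent therefore returns x: e^(ln x) = x.
So the two sides agree for every real x for which both sides are defined.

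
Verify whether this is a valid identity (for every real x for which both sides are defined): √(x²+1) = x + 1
No, this is NOT an identity.

Claim: √(x²+1) = x + 1.
Test a specific point where both sides are defined: x = -2.
LHS = √(x²+1) ≈ 2.2361
RHS = x + 1 ≈ -1.0000
Since 2.2361 ≠ -1.0000, the equation fails at this point, so it cannot hold for every real x for which both sides are defined.
(x+1)² = x² + 2x + 1 ≠ x² + 1 unless x = 0.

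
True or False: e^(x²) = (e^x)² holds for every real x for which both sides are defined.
False.

Claim: e^(x²) = (e^x)².
Test a specific point where both sides are defined: x = -1.
LHS = e^(x²) ≈ 2.7183
RHS = (e^x)² ≈ 0.1353
Since 2.7183 ≠ 0.1353, the equation fails at this point, so it cannot hold for every real x for which both sides are defined.
(e^x)² = e^(2x), and 2x ≠ x² in general.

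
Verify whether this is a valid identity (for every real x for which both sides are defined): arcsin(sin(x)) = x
No, this is NOT an identity.

Claim: arcsin(sin(x)) = x.
Test a specific point where both sides are defined: x = π.
LHS = arcsin(sin(x)) ≈ 0.0000
RHS = x ≈ 3.1416
Since 0.0000 ≠ 3.1416, the equation fails at this point, so it cannot hold for every real x for which both sides are defined.
arcsin only returns values in [-π/2, π/2], so arcsin(sin(x)) = x holds only for x in that interval, not for all real x.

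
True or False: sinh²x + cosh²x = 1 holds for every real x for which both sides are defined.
Claim: sinh²x + cosh²x = 1.
Test a specific point where both sides are defined: x = 1/2.
LHS = sinh²x + cosh²x ≈ 1.5431
RHS = 1 ≈ 1.0000
Since 1.5431 ≠ 1.0000, the equation fails at this point, so it cannot hold for every real x for which both sides are defined.
The correct hyperbolic identity is cosh²x - sinh²x = 1 (a difference); the sum sinh²x + cosh²x equals cosh(2x).

Conclusion: False.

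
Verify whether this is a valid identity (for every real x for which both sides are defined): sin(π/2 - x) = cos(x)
Claim: sin(π/2 - x) = cos(x).
Reasoning: Use sin(u - v) = sin(u)cos(v) - cos(u)sin(v) with u = π/2, v = x: sin(π/2)cos(x) - cos(π/2)sin(x) = 1·cos(x) - 0·sin(x) = cos(x).
So the two sides agree for every real x for which both sides are defined.

Conclusion: Yes, this is an identity.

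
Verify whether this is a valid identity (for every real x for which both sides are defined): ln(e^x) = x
Claim: ln(e^x) = x.
Reasoning: ln is the inverse of the exponential: ln(e^x) asks for the exponent p with e^p = e^x, and since e^p is one-to-one that exponent is p = x.
So the two sides agree for every real x for which both sides are defined.

Conclusion: Yes, this is an identity.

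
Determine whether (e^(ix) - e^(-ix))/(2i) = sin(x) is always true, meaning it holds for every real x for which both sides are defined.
Claim: (e^(ix) - e^(-ix))/(2i) = sin(x).
Reasoning: By Euler's formula e^(ix) = cos(x) + i·sin(x) and e^(-ix) = cos(x) - i·sin(x). Subtracting cancels the cosine terms: e^(ix) - e^(-ix) = 2i·sin(x); divide by 2i.
So the two sides agree for every real x for which both sides are defined.

Conclusion: Yes, this is an identity.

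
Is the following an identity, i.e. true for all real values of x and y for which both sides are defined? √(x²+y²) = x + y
No, this is NOT an identity.

Claim: √(x²+y²) = x + y.
Test a specific point where both sides are defined: x = -1, y = 1/2.
LHS = √(x²+y²) ≈ 1.1180
RHS = x + y ≈ -0.5000
Since 1.1180 ≠ -0.5000, the equation fails at this point, so it cannot hold for all real values of x and y for which both sides are defined.
(x+y)² = x² + 2xy + y², not x² + y², so the square root does not split this way.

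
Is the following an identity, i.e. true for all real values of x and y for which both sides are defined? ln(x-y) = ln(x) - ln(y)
No, this is NOT an identity.

Claim: ln(x-y) = ln(x) - ln(y).
Test a specific point where both sides are defined: x = 5, y = 1.
LHS = ln(x-y) ≈ 1.3863
RHS = ln(x) - ln(y) ≈ 1.6094
Since 1.3863 ≠ 1.6094, the equation fails at this point, so it cannot hold for all real values of x and y for which both sides are defined.
ln(x) - ln(y) = ln(x/y), not ln(x-y).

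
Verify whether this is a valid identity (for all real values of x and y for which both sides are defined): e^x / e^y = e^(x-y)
Yes, this is an identity.

Claim: e^x / e^y = e^(x-y).
Reasoning: 1/e^y = e^(-y), so e^x / e^y = e^x · e^(-y) = e^(x + (-y)) = e^(x-y) by the product rule for exponents.
So the two sides agree for all real values of x and y for which both sides are defined.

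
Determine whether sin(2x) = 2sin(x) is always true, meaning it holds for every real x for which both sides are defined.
Claim: sin(2x) = 2sin(x).
Test a specific point where both sides are defined: x = π/4.
LHS = sin(2x) ≈ 1.0000
RHS = 2sin(x) ≈ 1.4142
Since 1.0000 ≠ 1.4142, the equation fails at this point, so it cannot hold for every real x for which both sides are defined.
The correct double-angle formula is sin(2x) = 2sin(x)cos(x).

Conclusion: No, this is NOT an identity.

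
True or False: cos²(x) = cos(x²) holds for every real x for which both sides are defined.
False.

Claim: cos²(x) = cos(x²).
Test a specific point where both sides are defined: x = 3π/4.
LHS = cos²(x) ≈ 0.5000
RHS = cos(x²) ≈ 0.7442
Since 0.5000 ≠ 0.7442, the equation fails at this point, so it cannot hold for every real x for which both sides are defined.
cos²(x) means (cos x)², squaring the output; cos(x²) squares the input. These are different functions.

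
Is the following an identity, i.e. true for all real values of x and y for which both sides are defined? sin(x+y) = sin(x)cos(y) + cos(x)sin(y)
Yes, this is an identity.

Claim: sin(x+y) = sin(x)cos(y) + cos(x)sin(y).
Reasoning: By Euler's formula e^(i(x+y)) = e^(ix)·e^(iy) = (cos x + i·sin x)(cos y + i·sin y). The imaginary part of the left side is sin(x+y); the imaginary part of the product is sin(x)cos(y) + cos(x)sin(y).
So the two sides agree for all real values of x and y for which both sides are defined.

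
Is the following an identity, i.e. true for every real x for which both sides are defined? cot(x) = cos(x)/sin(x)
Claim: cot(x) = cos(x)/sin(x).
Reasoning: cot(x) is defined as 1/tan(x) = 1/(sin(x)/cos(x)) = cos(x)/sin(x), wherever sin(x) ≠ 0.
So the two sides agree for every real x for which both sides are defined.

Conclusion: Yes, this is an identity.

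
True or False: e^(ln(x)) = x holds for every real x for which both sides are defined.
True.

Claim: e^(ln(x)) = x.
Reasoning: For x > 0, ln(x) is by definition the exponent p such that e^p = x. Raising e to that exponent therefore returns x: e^(ln x) = x.
So the two sides agree for every real x for which both sides are defined.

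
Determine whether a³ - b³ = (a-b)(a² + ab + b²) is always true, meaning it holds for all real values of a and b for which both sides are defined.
Claim: a³ - b³ = (a-b)(a² + ab + b²).
Reasoning: Expand the right side: (a-b)(a² + ab + b²) = a³ + a²b + ab² - a²b - ab² - b³ = a³ - b³ (the middle terms cancel in pairs).
So the two sides agree for all real values of a and b for which both sides are defined.

Conclusion: Yes, this is an identity.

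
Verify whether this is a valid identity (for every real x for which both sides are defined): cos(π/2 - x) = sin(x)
Yes, this is an identity.

Claim: cos(π/2 - x) = sin(x).
Reasoning: Use cos(u - v) = cos(u)cos(v) + sin(u)sin(v) with u = π/2, v = x: cos(π/2)cos(x) + sin(π/2)sin(x) = 0·cos(x) + 1·sin(x) = sin(x).
So the two sides agree for every real x for which both sides are defined.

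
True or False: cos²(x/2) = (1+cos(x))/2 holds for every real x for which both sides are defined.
True.

Claim: cos²(x/2) = (1+cos(x))/2.
Reasoning: Use cos(2θ) = 2cos²θ - 1 with θ = x/2: cos(x) = 2cos²(x/2) - 1. Solving for cos²(x/2) gives (1 + cos(x))/2.
So the two sides agree for every real x for which both sides are defined.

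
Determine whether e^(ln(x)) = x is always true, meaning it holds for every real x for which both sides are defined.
Yes, this is an identity.

Claim: e^(ln(x)) = x.
Reasoning: For x > 0, ln(x) is by definition the exponent p such that e^p = x. Raising e to that exponent therefore returns x: e^(ln x) = x.
So the two sides agree for every real x for which both sides are defined.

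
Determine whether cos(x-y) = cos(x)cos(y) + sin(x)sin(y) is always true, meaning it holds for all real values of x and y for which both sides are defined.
Claim: cos(x-y) = cos(x)cos(y) + sin(x)sin(y).
Reasoning: Replace y by -y in cos(x+y) = cos(x)cos(y) - sin(x)sin(y) and use cos(-y) = cos(y), sin(-y) = -sin(y): cos(x-y) = cos(x)cos(y) + sin(x)sin(y).
So the two sides agree for all real values of x and y for which both sides are defined.

Conclusion: Yes, this is an identity.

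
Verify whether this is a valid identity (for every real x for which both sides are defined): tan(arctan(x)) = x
Yes, this is an identity.

Claim: tan(arctan(x)) = x.
Reasoning: For every real x, arctan(x) is by definition the angle in (-π/2, π/2) whose tangent equals x. Taking the tangent of that angle returns x.
So the two sides agree for every real x for which both sides are defined.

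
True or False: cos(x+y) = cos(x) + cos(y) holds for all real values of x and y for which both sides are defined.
Claim: cos(x+y) = cos(x) + cos(y).
Test a specific point where both sides are defined: x = -π/4, y = π/3.
LHS = cos(x+y) ≈ 0.9659
RHS = cos(x) + cos(y) ≈ 1.2071
Since 0.9659 ≠ 1.2071, the equation fails at this point, so it cannot hold for all real values of x and y for which both sides are defined.
The correct expansion is cos(x+y) = cos(x)cos(y) - sin(x)sin(y); cosine is not additive.

Conclusion: False.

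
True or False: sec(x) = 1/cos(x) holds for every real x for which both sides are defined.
True.

Claim: sec(x) = 1/cos(x).
Reasoning: sec(x) is by definition the reciprocal of cos(x), wherever cos(x) ≠ 0.
So the two sides agree for every real x for which both sides are defined.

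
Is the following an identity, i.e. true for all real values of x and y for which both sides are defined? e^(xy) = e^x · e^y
Claim: e^(xy) = e^x · e^y.
Test a specific point where both sides are defined: x = -1, y = -1.
LHS = e^(xy) ≈ 2.7183
RHS = e^x · e^y ≈ 0.1353
Since 2.7183 ≠ 0.1353, the equation fails at this point, so it cannot hold for all real values of x and y for which both sides are defined.
e^x · e^y = e^(x+y), not e^(xy).

Conclusion: No, this is NOT an identity.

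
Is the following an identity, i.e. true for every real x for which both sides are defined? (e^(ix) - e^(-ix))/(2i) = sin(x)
Yes, this is an identity.

Claim: (e^(ix) - e^(-ix))/(2i) = sin(x).
Reasoning: By Euler's formula e^(ix) = cos(x) + i·sin(x) and e^(-ix) = cos(x) - i·sin(x). Subtracting cancels the cosine terms: e^(ix) - e^(-ix) = 2i·sin(x); divide by 2i.
So the two sides agree for every real x for which both sides are defined.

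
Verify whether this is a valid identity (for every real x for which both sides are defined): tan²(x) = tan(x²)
No, this is NOT an identity.

Claim: tan²(x) = tan(x²).
Test a specific point where both sides are defined: x = 2π/3.
LHS = tan²(x) ≈ 3.0000
RHS = tan(x²) ≈ 2.9590
Since 3.0000 ≠ 2.9590, the equation fails at this point, so it cannot hold for every real x for which both sides are defined.
tan²(x) means (tan x)², squaring the output; tan(x²) squares the input. These are different functions.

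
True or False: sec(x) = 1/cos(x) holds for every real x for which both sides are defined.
Claim: sec(x) = 1/cos(x).
Reasoning: sec(x) is by definition the reciprocal of cos(x), wherever cos(x) ≠ 0.
So the two sides agree for every real x for which both sides are defined.

Conclusion: True.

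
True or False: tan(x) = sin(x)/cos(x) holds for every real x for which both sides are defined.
True.

Claim: tan(x) = sin(x)/cos(x).
Reasoning: For an angle x whose terminal point on the unit circle is (cos x, sin x), tan(x) is defined as the ratio (second coordinate)/(first coordinate) = sin(x)/cos(x), wherever cos(x) ≠ 0.
So the two sides agree for every real x for which both sides are defined.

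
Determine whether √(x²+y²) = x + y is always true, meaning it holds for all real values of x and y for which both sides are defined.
No, this is NOT an identity.

Claim: √(x²+y²) = x + y.
Test a specific point where both sides are defined: x = 5, y = -3.
LHS = √(x²+y²) ≈ 5.8310
RHS = x + y ≈ 2.0000
Since 5.8310 ≠ 2.0000, the equation fails at this point, so it cannot hold for all real values of x and y for which both sides are defined.
(x+y)² = x² + 2xy + y², not x² + y², so the square root does not split this way.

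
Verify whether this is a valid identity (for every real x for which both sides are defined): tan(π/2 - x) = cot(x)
Claim: tan(π/2 - x) = cot(x).
Reasoning: tan(π/2 - x) = sin(π/2 - x)/cos(π/2 - x) = cos(x)/sin(x) = cot(x), using the cofunction identities sin(π/2 - x) = cos(x) and cos(π/2 - x) = sin(x).
So the two sides agree for every real x for which both sides are defined.

Conclusion: Yes, this is an identity.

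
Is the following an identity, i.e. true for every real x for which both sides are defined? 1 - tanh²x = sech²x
Claim: 1 - tanh²x = sech²x.
Reasoning: Divide cosh²x - sinh²x = 1 through by cosh²x (never zero): 1 - tanh²x = 1/cosh²x = sech²x.
So the two sides agree for every real x for which both sides are defined.

Conclusion: Yes, this is an identity.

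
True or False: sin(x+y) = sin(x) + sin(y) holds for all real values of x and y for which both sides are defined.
False.

Claim: sin(x+y) = sin(x) + sin(y).
Test a specific point where both sides are defined: x = -π/2, y = π/6.
LHS = sin(x+y) ≈ -0.8660
RHS = sin(x) + sin(y) ≈ -0.5000
Since -0.8660 ≠ -0.5000, the equation fails at this point, so it cannot hold for all real values of x and y for which both sides are defined.
The correct expansion is sin(x+y) = sin(x)cos(y) + cos(x)sin(y); sine is not additive.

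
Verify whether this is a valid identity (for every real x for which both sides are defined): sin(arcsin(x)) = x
Claim: sin(arcsin(x)) = x.
Reasoning: For -1 ≤ x ≤ 1 (where arcsin is defined), arcsin(x) is by definition an angle whose sine equals x. Taking the sine of that angle returns x. (Note the other order, arcsin(sin x) = x, is NOT an identity.)
So the two sides agree for every real x for which both sides are defined.

Conclusion: Yes, this is an identity.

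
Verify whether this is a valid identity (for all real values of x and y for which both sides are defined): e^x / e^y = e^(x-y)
Yes, this is an identity.

Claim: e^x / e^y = e^(x-y).
Reasoning: 1/e^y = e^(-y), so e^x / e^y = e^x · e^(-y) = e^(x + (-y)) = e^(x-y) by the product rule for exponents.
So the two sides agree for all real values of x and y for which both sides are defined.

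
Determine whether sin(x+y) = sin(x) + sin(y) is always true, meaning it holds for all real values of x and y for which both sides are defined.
No, this is NOT an identity.

Claim: sin(x+y) = sin(x) + sin(y).
Test a specific point where both sides are defined: x = π/3, y = -π/6.
LHS = sin(x+y) ≈ 0.5000
RHS = sin(x) + sin(y) ≈ 0.3660
Since 0.5000 ≠ 0.3660, the equation fails at this point, so it cannot hold for all real values of x and y for which both sides are defined.
The correct expansion is sin(x+y) = sin(x)cos(y) + cos(x)sin(y); sine is not additive.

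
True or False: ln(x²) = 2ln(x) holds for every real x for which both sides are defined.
True.

Claim: ln(x²) = 2ln(x).
Reasoning: The right side requires x > 0. For x > 0, x² = (e^(ln x))² = e^(2ln x), so ln(x²) = 2ln(x). (For x < 0 the right side is undefined, so those values are outside the claim.)
So the two sides agree for every real x for which both sides are defined.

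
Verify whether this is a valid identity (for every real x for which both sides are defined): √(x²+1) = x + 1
Claim: √(x²+1) = x + 1.
Test a specific point where both sides are defined: x = 3/2.
LHS = √(x²+1) ≈ 1.8028
RHS = x + 1 ≈ 2.5000
Since 1.8028 ≠ 2.5000, the equation fails at this point, so it cannot hold for every real x for which both sides are defined.
(x+1)² = x² + 2x + 1 ≠ x² + 1 unless x = 0.

Conclusion: No, this is NOT an identity.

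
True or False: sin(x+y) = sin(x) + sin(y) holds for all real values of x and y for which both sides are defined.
Claim: sin(x+y) = sin(x) + sin(y).
Test a specific point where both sides are defined: x = 3π/4, y = π/3.
LHS = sin(x+y) ≈ -0.2588
RHS = sin(x) + sin(y) ≈ 1.5731
Since -0.2588 ≠ 1.5731, the equation fails at this point, so it cannot hold for all real values of x and y for which both sides are defined.
The correct expansion is sin(x+y) = sin(x)cos(y) + cos(x)sin(y); sine is not additive.

Conclusion: False.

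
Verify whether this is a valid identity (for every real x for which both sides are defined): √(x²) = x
No, this is NOT an identity.

Claim: √(x²) = x.
Test a specific point where both sides are defined: x = -2.
LHS = √(x²) ≈ 2.0000
RHS = x ≈ -2.0000
Since 2.0000 ≠ -2.0000, the equation fails at this point, so it cannot hold for every real x for which both sides are defined.
√(x²) = |x|, which differs from x whenever x < 0 (both sides are defined for every real x).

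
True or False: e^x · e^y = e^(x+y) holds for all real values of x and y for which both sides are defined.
Claim: e^x · e^y = e^(x+y).
Reasoning: This is the law of exponents for a common base: multiplying powers adds exponents. E.g. from the series, (Σ x^j/j!)(Σ y^k/k!) = Σ_m (Σ_{j+k=m} x^j y^k/(j!k!)) = Σ_m (x+y)^m/m! by the binomial theorem.
So the two sides agree for all real values of x and y for which both sides are defined.

Conclusion: True.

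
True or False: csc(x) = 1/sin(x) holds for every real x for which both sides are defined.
True.

Claim: csc(x) = 1/sin(x).
Reasoning: csc(x) is by definition the reciprocal of sin(x), wherever sin(x) ≠ 0.
So the two sides agree for every real x for which both sides are defined.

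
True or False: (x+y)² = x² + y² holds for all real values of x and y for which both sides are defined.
Claim: (x+y)² = x² + y².
Test a specific point where both sides are defined: x = 2, y = -1.
LHS = (x+y)² ≈ 1.0000
RHS = x² + y² ≈ 5.0000
Since 1.0000 ≠ 5.0000, the equation fails at this point, so it cannot hold for all real values of x and y for which both sides are defined.
The correct expansion is (x+y)² = x² + 2xy + y²; the cross term 2xy is missing.

Conclusion: False.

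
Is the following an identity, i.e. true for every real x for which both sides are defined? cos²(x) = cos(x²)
No, this is NOT an identity.

Claim: cos²(x) = cos(x²).
Test a specific point where both sides are defined: x = 2π/3.
LHS = cos²(x) ≈ 0.2500
RHS = cos(x²) ≈ -0.3202
Since 0.2500 ≠ -0.3202, the equation fails at this point, so it cannot hold for every real x for which both sides are defined.
cos²(x) means (cos x)², squaring the output; cos(x²) squares the input. These are different functions.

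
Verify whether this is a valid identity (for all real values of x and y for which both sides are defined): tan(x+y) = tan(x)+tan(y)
Claim: tan(x+y) = tan(x)+tan(y).
Test a specific point where both sides are defined: x = 2π/3, y = 3π/4.
LHS = tan(x+y) ≈ 3.7321
RHS = tan(x)+tan(y) ≈ -2.7321
Since 3.7321 ≠ -2.7321, the equation fails at this point, so it cannot hold for all real values of x and y for which both sides are defined.
The correct formula is tan(x+y) = (tan(x) + tan(y))/(1 - tan(x)tan(y)).

Conclusion: No, this is NOT an identity.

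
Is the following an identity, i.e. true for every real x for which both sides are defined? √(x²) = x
Claim: √(x²) = x.
Test a specific point where both sides are defined: x = -1.
LHS = √(x²) ≈ 1.0000
RHS = x ≈ -1.0000
Since 1.0000 ≠ -1.0000, the equation fails at this point, so it cannot hold for every real x for which both sides are defined.
√(x²) = |x|, which differs from x whenever x < 0 (both sides are defined for every real x).

Conclusion: No, this is NOT an identity.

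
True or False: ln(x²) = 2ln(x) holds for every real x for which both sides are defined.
True.

Claim: ln(x²) = 2ln(x).
Reasoning: The right side requires x > 0. For x > 0, x² = (e^(ln x))² = e^(2ln x), so ln(x²) = 2ln(x). (For x < 0 the right side is undefined, so those values are outside the claim.)
So the two sides agree for every real x for which both sides are defined.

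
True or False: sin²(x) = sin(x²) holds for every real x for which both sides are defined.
Claim: sin²(x) = sin(x²).
Test a specific point where both sides are defined: x = π/4.
LHS = sin²(x) ≈ 0.5000
RHS = sin(x²) ≈ 0.5785
Since 0.5000 ≠ 0.5785, the equation fails at this point, so it cannot hold for every real x for which both sides are defined.
sin²(x) means (sin x)², squaring the output; sin(x²) squares the input. These are different functions.

Conclusion: False.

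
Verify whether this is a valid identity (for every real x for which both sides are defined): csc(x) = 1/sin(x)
Claim: csc(x) = 1/sin(x).
Reasoning: csc(x) is by definition the reciprocal of sin(x), wherever sin(x) ≠ 0.
So the two sides agree for every real x for which both sides are defined.

Conclusion: Yes, this is an identity.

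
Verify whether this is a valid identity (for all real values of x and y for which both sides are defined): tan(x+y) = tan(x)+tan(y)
No, this is NOT an identity.

Claim: tan(x+y) = tan(x)+tan(y).
Test a specific point where both sides are defined: x = π/3, y = -π/4.
LHS = tan(x+y) ≈ 0.2679
RHS = tan(x)+tan(y) ≈ 0.7321
Since 0.2679 ≠ 0.7321, the equation fails at this point, so it cannot hold for all real values of x and y for which both sides are defined.
The correct formula is tan(x+y) = (tan(x) + tan(y))/(1 - tan(x)tan(y)).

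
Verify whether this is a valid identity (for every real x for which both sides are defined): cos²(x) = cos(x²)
Claim: cos²(x) = cos(x²).
Test a specific point where both sides are defined: x = 2π/3.
LHS = cos²(x) ≈ 0.2500
RHS = cos(x²) ≈ -0.3202
Since 0.2500 ≠ -0.3202, the equation fails at this point, so it cannot hold for every real x for which both sides are defined.
cos²(x) means (cos x)², squaring the output; cos(x²) squares the input. These are different functions.

Conclusion: No, this is NOT an identity.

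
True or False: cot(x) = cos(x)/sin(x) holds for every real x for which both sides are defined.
True.

Claim: cot(x) = cos(x)/sin(x).
Reasoning: cot(x) is defined as 1/tan(x) = 1/(sin(x)/cos(x)) = cos(x)/sin(x), wherever sin(x) ≠ 0.
So the two sides agree for every real x for which both sides are defined.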